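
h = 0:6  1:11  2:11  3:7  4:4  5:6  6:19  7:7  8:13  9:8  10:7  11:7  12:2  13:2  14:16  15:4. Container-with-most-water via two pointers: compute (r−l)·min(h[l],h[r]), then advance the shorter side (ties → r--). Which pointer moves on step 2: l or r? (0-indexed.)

l

l=0 r=15: min(6,4)*15=60 best=60 *, r--
l=0 r=14: min(6,16)*14=84 best=84 *, l++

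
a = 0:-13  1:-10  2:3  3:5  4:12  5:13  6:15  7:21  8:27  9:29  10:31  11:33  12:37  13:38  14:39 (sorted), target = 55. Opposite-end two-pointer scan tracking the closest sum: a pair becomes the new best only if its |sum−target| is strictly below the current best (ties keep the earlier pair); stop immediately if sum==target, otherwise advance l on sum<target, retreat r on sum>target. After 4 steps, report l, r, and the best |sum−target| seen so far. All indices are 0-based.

l=0 r=14: -13+39=26 d=29 *, l++
l=1 r=14: -10+39=29 d=26 *, l++
l=2 r=14: 3+39=42 d=13 *, l++
l=3 r=14: 5+39=44 d=11 *, l++

l=4, r=14, best |Δ|=11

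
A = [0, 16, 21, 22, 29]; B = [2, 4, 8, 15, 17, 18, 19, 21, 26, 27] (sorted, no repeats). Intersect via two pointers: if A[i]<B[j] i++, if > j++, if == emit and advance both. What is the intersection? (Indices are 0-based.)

i=0 j=0: 0<2, i++
i=1 j=0: 16>2, j++
i=1 j=1: 16>4, j++
i=1 j=2: 16>8, j++
i=1 j=3: 16>15, j++
i=1 j=4: 16<17, i++
i=2 j=4: 21>17, j++
i=2 j=5: 21>18, j++
i=2 j=6: 21>19, j++
i=2 j=7: 21==21 emit, i++,j++
i=3 j=8: 22<26, i++
i=4 j=8: 29>26, j++
i=4 j=9: 29>27, j++

intersection = [21]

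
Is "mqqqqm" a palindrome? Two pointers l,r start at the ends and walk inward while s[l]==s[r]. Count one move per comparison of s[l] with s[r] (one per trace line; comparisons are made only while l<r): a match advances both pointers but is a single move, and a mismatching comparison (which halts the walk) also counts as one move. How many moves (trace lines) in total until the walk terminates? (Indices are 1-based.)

[1,6] 'm'=='m' → l++,r--
[2,5] 'q'=='q' → l++,r--
[3,4] 'q'=='q' → l++,r--

3 moves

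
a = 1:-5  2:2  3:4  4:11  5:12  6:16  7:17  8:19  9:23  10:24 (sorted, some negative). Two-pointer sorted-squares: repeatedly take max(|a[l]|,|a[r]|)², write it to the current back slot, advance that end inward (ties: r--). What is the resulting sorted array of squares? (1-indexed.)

[4, 16, 25, 121, 144, 256, 289, 361, 529, 576]

l=1 r=10: |-5|<=|24| out[10]=576, r--
l=1 r=9: |-5|<=|23| out[9]=529, r--
l=1 r=8: |-5|<=|19| out[8]=361, r--
l=1 r=7: |-5|<=|17| out[7]=289, r--
l=1 r=6: |-5|<=|16| out[6]=256, r--
l=1 r=5: |-5|<=|12| out[5]=144, r--
l=1 r=4: |-5|<=|11| out[4]=121, r--
l=1 r=3: |-5|>|4| out[3]=25, l++
l=2 r=3: |2|<=|4| out[2]=16, r--
l=2 r=2: |2|<=|2| out[1]=4, r--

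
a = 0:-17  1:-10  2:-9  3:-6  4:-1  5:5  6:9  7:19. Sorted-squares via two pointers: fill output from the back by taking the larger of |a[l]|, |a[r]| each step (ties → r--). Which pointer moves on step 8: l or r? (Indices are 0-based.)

r

l=0 r=7: |-17|<=|19| out[7]=361, r--
l=0 r=6: |-17|>|9| out[6]=289, l++
l=1 r=6: |-10|>|9| out[5]=100, l++
l=2 r=6: |-9|<=|9| out[4]=81, r--
l=2 r=5: |-9|>|5| out[3]=81, l++
l=3 r=5: |-6|>|5| out[2]=36, l++
l=4 r=5: |-1|<=|5| out[1]=25, r--
l=4 r=4: |-1|<=|-1| out[0]=1, r--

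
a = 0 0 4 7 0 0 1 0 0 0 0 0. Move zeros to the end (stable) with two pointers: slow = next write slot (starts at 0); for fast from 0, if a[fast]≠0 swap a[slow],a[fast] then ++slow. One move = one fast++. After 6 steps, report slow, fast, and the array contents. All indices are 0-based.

slow=2, fast=6, a=[4, 7, 0, 0, 0, 0, 1, 0, 0, 0, 0, 0]

(s=0,f=0) a[fast]=0 → fast++
(s=0,f=1) a[fast]=0 → fast++
(s=0,f=2) a[fast]=4≠0 swap→a[0]=4 → slow++,fast++
(s=1,f=3) a[fast]=7≠0 swap→a[1]=7 → slow++,fast++
(s=2,f=4) a[fast]=0 → fast++
(s=2,f=5) a[fast]=0 → fast++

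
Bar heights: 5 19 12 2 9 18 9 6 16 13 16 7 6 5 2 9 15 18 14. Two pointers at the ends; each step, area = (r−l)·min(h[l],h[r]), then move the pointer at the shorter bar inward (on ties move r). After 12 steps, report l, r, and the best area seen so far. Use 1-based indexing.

l=1 r=19: min(5,14)*18=90 best=90 *, l++
l=2 r=19: min(19,14)*17=238 best=238 *, r--
l=2 r=18: min(19,18)*16=288 best=288 *, r--
l=2 r=17: min(19,15)*15=225 best=288, r--
l=2 r=16: min(19,9)*14=126 best=288, r--
l=2 r=15: min(19,2)*13=26 best=288, r--
l=2 r=14: min(19,5)*12=60 best=288, r--
l=2 r=13: min(19,6)*11=66 best=288, r--
l=2 r=12: min(19,7)*10=70 best=288, r--
l=2 r=11: min(19,16)*9=144 best=288, r--
l=2 r=10: min(19,13)*8=104 best=288, r--
l=2 r=9: min(19,16)*7=112 best=288, r--

l=2, r=8, best area=288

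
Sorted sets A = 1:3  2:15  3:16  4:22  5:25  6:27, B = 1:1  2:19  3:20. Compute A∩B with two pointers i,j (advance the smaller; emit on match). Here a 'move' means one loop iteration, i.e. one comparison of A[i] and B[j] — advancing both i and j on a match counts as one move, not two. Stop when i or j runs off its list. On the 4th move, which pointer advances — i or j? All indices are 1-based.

i

[i=1,j=1] 3>1 → j++
[i=1,j=2] 3<19 → i++
[i=2,j=2] 15<19 → i++
[i=3,j=2] 16<19 → i++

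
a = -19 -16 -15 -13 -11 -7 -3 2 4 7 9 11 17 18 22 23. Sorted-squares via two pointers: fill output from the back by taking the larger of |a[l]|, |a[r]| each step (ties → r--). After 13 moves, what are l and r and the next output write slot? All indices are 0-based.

l=6, r=8, next write slot=2

[0,15] |-19|<=|23| out[15]=529 → r--
[0,14] |-19|<=|22| out[14]=484 → r--
[0,13] |-19|>|18| out[13]=361 → l++
[1,13] |-16|<=|18| out[12]=324 → r--
[1,12] |-16|<=|17| out[11]=289 → r--
[1,11] |-16|>|11| out[10]=256 → l++
[2,11] |-15|>|11| out[9]=225 → l++
[3,11] |-13|>|11| out[8]=169 → l++
[4,11] |-11|<=|11| out[7]=121 → r--
[4,10] |-11|>|9| out[6]=121 → l++
[5,10] |-7|<=|9| out[5]=81 → r--
[5,9] |-7|<=|7| out[4]=49 → r--
[5,8] |-7|>|4| out[3]=49 → l++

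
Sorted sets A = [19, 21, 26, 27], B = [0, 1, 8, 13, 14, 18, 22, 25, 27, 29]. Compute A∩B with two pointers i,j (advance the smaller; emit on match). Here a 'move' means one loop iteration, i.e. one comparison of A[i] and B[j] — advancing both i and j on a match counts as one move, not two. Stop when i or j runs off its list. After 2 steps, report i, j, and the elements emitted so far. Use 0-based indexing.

i=0 j=0: 19>0, j++
i=0 j=1: 19>1, j++

i=0, j=2, emitted=[]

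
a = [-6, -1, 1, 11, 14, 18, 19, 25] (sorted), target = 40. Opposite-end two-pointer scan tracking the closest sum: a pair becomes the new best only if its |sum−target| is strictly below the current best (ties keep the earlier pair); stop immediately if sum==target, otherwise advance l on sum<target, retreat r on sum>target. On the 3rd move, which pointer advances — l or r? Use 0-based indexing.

l=0 r=7: -6+25=19 d=21 *, l++
l=1 r=7: -1+25=24 d=16 *, l++
l=2 r=7: 1+25=26 d=14 *, l++

l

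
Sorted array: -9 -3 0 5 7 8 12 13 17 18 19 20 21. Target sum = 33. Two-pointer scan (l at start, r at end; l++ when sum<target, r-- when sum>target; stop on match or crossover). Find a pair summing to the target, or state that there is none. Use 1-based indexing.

(12, 21)

l=1 r=13: -9+21=12 <33, l++
l=2 r=13: -3+21=18 <33, l++
l=3 r=13: 0+21=21 <33, l++
l=4 r=13: 5+21=26 <33, l++
l=5 r=13: 7+21=28 <33, l++
l=6 r=13: 8+21=29 <33, l++
l=7 r=13: 12+21=33, found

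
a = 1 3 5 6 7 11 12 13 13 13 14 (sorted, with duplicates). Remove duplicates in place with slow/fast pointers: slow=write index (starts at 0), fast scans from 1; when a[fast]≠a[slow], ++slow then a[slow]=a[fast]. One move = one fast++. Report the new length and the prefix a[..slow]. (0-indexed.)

length 9; prefix = [1, 3, 5, 6, 7, 11, 12, 13, 14]

slow=0 fast=1: a[fast]=3≠a[slow]=1 write a[1]=3, slow++,fast++
slow=1 fast=2: a[fast]=5≠a[slow]=3 write a[2]=5, slow++,fast++
slow=2 fast=3: a[fast]=6≠a[slow]=5 write a[3]=6, slow++,fast++
slow=3 fast=4: a[fast]=7≠a[slow]=6 write a[4]=7, slow++,fast++
slow=4 fast=5: a[fast]=11≠a[slow]=7 write a[5]=11, slow++,fast++
slow=5 fast=6: a[fast]=12≠a[slow]=11 write a[6]=12, slow++,fast++
slow=6 fast=7: a[fast]=13≠a[slow]=12 write a[7]=13, slow++,fast++
slow=7 fast=8: a[fast]=13=a[slow] dup, fast++
slow=7 fast=9: a[fast]=13=a[slow] dup, fast++
slow=7 fast=10: a[fast]=14≠a[slow]=13 write a[8]=14, slow++,fast++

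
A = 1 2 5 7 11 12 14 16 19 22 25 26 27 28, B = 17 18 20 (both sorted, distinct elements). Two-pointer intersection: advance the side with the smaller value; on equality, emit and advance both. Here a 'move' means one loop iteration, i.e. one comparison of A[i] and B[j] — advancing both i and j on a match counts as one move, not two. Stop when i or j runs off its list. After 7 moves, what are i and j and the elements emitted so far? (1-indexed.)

i=8, j=1, emitted=[]

[i=1,j=1] 1<17 → i++
[i=2,j=1] 2<17 → i++
[i=3,j=1] 5<17 → i++
[i=4,j=1] 7<17 → i++
[i=5,j=1] 11<17 → i++
[i=6,j=1] 12<17 → i++
[i=7,j=1] 14<17 → i++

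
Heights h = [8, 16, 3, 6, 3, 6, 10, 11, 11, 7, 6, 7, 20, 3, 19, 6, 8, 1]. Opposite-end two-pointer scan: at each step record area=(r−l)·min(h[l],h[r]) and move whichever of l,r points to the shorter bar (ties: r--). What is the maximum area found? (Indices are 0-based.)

max area = 208

l=0 r=17: min(8,1)*17=17 best=17 *, r--
l=0 r=16: min(8,8)*16=128 best=128 *, r--
l=0 r=15: min(8,6)*15=90 best=128, r--
l=0 r=14: min(8,19)*14=112 best=128, l++
l=1 r=14: min(16,19)*13=208 best=208 *, l++
l=2 r=14: min(3,19)*12=36 best=208, l++
l=3 r=14: min(6,19)*11=66 best=208, l++
l=4 r=14: min(3,19)*10=30 best=208, l++
l=5 r=14: min(6,19)*9=54 best=208, l++
l=6 r=14: min(10,19)*8=80 best=208, l++
l=7 r=14: min(11,19)*7=77 best=208, l++
l=8 r=14: min(11,19)*6=66 best=208, l++
l=9 r=14: min(7,19)*5=35 best=208, l++
l=10 r=14: min(6,19)*4=24 best=208, l++
l=11 r=14: min(7,19)*3=21 best=208, l++
l=12 r=14: min(20,19)*2=38 best=208, r--
l=12 r=13: min(20,3)*1=3 best=208, r--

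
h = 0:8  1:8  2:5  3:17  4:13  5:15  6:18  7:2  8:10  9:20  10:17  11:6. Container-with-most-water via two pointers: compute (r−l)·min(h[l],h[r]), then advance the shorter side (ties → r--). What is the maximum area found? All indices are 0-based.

max area = 119

[0,11] min(8,6)*11=66 best=66 * → r--
[0,10] min(8,17)*10=80 best=80 * → l++
[1,10] min(8,17)*9=72 best=80 → l++
[2,10] min(5,17)*8=40 best=80 → l++
[3,10] min(17,17)*7=119 best=119 * → r--
[3,9] min(17,20)*6=102 best=119 → l++
[4,9] min(13,20)*5=65 best=119 → l++
[5,9] min(15,20)*4=60 best=119 → l++
[6,9] min(18,20)*3=54 best=119 → l++
[7,9] min(2,20)*2=4 best=119 → l++
[8,9] min(10,20)*1=10 best=119 → l++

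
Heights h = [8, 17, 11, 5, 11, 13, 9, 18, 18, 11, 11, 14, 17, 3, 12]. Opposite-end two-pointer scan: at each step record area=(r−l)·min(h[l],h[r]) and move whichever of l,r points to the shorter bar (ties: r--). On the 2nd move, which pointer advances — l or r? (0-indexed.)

r

[0,14] min(8,12)*14=112 best=112 * → l++
[1,14] min(17,12)*13=156 best=156 * → r--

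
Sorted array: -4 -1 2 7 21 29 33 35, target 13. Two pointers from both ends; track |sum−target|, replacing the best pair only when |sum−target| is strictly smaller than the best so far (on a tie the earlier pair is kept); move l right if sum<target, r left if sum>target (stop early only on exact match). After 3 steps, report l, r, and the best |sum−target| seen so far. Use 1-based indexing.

[1,8] -4+35=31 d=18 * → r--
[1,7] -4+33=29 d=16 * → r--
[1,6] -4+29=25 d=12 * → r--

l=1, r=5, best |Δ|=12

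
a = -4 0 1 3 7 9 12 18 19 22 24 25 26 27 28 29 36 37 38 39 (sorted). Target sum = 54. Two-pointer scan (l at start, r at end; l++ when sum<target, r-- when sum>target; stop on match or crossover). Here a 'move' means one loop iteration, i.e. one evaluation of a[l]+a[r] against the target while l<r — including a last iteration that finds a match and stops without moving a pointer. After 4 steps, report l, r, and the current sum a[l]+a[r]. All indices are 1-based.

l=5, r=20, sum=46

l=1 r=20: -4+39=35 <54, l++
l=2 r=20: 0+39=39 <54, l++
l=3 r=20: 1+39=40 <54, l++
l=4 r=20: 3+39=42 <54, l++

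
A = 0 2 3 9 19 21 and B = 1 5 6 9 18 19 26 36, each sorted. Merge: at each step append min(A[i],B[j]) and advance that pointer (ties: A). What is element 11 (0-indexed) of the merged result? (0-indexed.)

merged[11] = 21

[i=0,j=0] A[i]=0<=B[j]=1 take 0 → i++
[i=1,j=0] A[i]=2>B[j]=1 take 1 → j++
[i=1,j=1] A[i]=2<=B[j]=5 take 2 → i++
[i=2,j=1] A[i]=3<=B[j]=5 take 3 → i++
[i=3,j=1] A[i]=9>B[j]=5 take 5 → j++
[i=3,j=2] A[i]=9>B[j]=6 take 6 → j++
[i=3,j=3] A[i]=9<=B[j]=9 take 9 → i++
[i=4,j=3] A[i]=19>B[j]=9 take 9 → j++
[i=4,j=4] A[i]=19>B[j]=18 take 18 → j++
[i=4,j=5] A[i]=19<=B[j]=19 take 19 → i++
[i=5,j=5] A[i]=21>B[j]=19 take 19 → j++
[i=5,j=6] A[i]=21<=B[j]=26 take 21 → i++
[i=6,j=6] A done, take B[j]=26 → j++
[i=6,j=7] A done, take B[j]=36 → j++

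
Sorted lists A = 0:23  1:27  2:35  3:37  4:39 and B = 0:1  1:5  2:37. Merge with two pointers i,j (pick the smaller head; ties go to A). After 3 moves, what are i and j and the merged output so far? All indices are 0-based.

i=1, j=2, merged so far=[1, 5, 23]

[i=0,j=0] A[i]=23>B[j]=1 take 1 → j++
[i=0,j=1] A[i]=23>B[j]=5 take 5 → j++
[i=0,j=2] A[i]=23<=B[j]=37 take 23 → i++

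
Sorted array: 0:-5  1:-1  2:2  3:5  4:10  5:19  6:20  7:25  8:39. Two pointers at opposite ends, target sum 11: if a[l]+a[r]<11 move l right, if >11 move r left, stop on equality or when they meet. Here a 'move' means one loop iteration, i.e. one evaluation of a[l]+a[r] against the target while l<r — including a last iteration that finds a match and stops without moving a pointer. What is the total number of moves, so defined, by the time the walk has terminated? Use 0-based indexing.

8 moves

l=0 r=8: -5+39=34 >11, r--
l=0 r=7: -5+25=20 >11, r--
l=0 r=6: -5+20=15 >11, r--
l=0 r=5: -5+19=14 >11, r--
l=0 r=4: -5+10=5 <11, l++
l=1 r=4: -1+10=9 <11, l++
l=2 r=4: 2+10=12 >11, r--
l=2 r=3: 2+5=7 <11, l++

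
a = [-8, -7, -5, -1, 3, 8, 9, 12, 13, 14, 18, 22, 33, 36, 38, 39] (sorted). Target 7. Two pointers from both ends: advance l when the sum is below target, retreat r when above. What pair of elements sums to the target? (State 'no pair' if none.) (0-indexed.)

[0,15] -8+39=31 >7 → r--
[0,14] -8+38=30 >7 → r--
[0,13] -8+36=28 >7 → r--
[0,12] -8+33=25 >7 → r--
[0,11] -8+22=14 >7 → r--
[0,10] -8+18=10 >7 → r--
[0,9] -8+14=6 <7 → l++
[1,9] -7+14=7 → found

(-7, 14)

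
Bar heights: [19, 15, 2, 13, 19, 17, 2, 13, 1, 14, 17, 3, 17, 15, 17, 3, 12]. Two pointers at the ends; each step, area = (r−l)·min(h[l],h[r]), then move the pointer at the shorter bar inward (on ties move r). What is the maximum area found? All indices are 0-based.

max area = 238

[0,16] min(19,12)*16=192 best=192 * → r--
[0,15] min(19,3)*15=45 best=192 → r--
[0,14] min(19,17)*14=238 best=238 * → r--
[0,13] min(19,15)*13=195 best=238 → r--
[0,12] min(19,17)*12=204 best=238 → r--
[0,11] min(19,3)*11=33 best=238 → r--
[0,10] min(19,17)*10=170 best=238 → r--
[0,9] min(19,14)*9=126 best=238 → r--
[0,8] min(19,1)*8=8 best=238 → r--
[0,7] min(19,13)*7=91 best=238 → r--
[0,6] min(19,2)*6=12 best=238 → r--
[0,5] min(19,17)*5=85 best=238 → r--
[0,4] min(19,19)*4=76 best=238 → r--
[0,3] min(19,13)*3=39 best=238 → r--
[0,2] min(19,2)*2=4 best=238 → r--
[0,1] min(19,15)*1=15 best=238 → r--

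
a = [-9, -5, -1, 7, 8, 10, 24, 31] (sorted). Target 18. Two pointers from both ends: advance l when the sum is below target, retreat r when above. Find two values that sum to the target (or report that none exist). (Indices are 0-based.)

[0,7] -9+31=22 >18 → r--
[0,6] -9+24=15 <18 → l++
[1,6] -5+24=19 >18 → r--
[1,5] -5+10=5 <18 → l++
[2,5] -1+10=9 <18 → l++
[3,5] 7+10=17 <18 → l++
[4,5] 8+10=18 → found

(8, 10)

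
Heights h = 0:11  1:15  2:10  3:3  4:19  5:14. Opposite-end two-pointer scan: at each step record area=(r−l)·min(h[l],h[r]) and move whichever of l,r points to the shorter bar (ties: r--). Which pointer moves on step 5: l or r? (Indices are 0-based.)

l=0 r=5: min(11,14)*5=55 best=55 *, l++
l=1 r=5: min(15,14)*4=56 best=56 *, r--
l=1 r=4: min(15,19)*3=45 best=56, l++
l=2 r=4: min(10,19)*2=20 best=56, l++
l=3 r=4: min(3,19)*1=3 best=56, l++

l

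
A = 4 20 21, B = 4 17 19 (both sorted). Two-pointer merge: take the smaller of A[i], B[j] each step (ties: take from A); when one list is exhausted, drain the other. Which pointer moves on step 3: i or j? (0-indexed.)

[i=0,j=0] A[i]=4<=B[j]=4 take 4 → i++
[i=1,j=0] A[i]=20>B[j]=4 take 4 → j++
[i=1,j=1] A[i]=20>B[j]=17 take 17 → j++

j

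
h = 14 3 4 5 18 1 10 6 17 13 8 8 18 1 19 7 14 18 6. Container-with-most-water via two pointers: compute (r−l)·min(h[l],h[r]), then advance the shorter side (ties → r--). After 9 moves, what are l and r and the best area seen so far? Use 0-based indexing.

l=5, r=14, best area=238

l=0 r=18: min(14,6)*18=108 best=108 *, r--
l=0 r=17: min(14,18)*17=238 best=238 *, l++
l=1 r=17: min(3,18)*16=48 best=238, l++
l=2 r=17: min(4,18)*15=60 best=238, l++
l=3 r=17: min(5,18)*14=70 best=238, l++
l=4 r=17: min(18,18)*13=234 best=238, r--
l=4 r=16: min(18,14)*12=168 best=238, r--
l=4 r=15: min(18,7)*11=77 best=238, r--
l=4 r=14: min(18,19)*10=180 best=238, l++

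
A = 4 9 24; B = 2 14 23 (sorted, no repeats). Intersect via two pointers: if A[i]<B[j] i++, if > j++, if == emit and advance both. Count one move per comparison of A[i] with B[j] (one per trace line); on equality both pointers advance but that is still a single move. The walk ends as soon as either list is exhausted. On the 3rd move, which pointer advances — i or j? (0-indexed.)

i

i=0 j=0: 4>2, j++
i=0 j=1: 4<14, i++
i=1 j=1: 9<14, i++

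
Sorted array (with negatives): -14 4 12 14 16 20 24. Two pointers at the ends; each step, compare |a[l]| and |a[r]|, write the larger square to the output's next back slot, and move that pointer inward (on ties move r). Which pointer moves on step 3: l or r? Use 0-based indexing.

[0,6] |-14|<=|24| out[6]=576 → r--
[0,5] |-14|<=|20| out[5]=400 → r--
[0,4] |-14|<=|16| out[4]=256 → r--

r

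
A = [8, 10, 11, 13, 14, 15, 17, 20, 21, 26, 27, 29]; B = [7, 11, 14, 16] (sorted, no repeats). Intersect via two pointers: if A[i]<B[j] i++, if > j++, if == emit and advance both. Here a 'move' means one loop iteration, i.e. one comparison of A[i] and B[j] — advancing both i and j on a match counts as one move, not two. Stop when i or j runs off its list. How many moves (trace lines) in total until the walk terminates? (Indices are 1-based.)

8 moves

[i=1,j=1] 8>7 → j++
[i=1,j=2] 8<11 → i++
[i=2,j=2] 10<11 → i++
[i=3,j=2] 11==11 emit → i++,j++
[i=4,j=3] 13<14 → i++
[i=5,j=3] 14==14 emit → i++,j++
[i=6,j=4] 15<16 → i++
[i=7,j=4] 17>16 → j++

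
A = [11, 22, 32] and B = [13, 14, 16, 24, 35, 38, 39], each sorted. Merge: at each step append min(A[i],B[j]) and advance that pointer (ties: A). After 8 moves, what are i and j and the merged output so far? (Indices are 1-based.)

[i=1,j=1] A[i]=11<=B[j]=13 take 11 → i++
[i=2,j=1] A[i]=22>B[j]=13 take 13 → j++
[i=2,j=2] A[i]=22>B[j]=14 take 14 → j++
[i=2,j=3] A[i]=22>B[j]=16 take 16 → j++
[i=2,j=4] A[i]=22<=B[j]=24 take 22 → i++
[i=3,j=4] A[i]=32>B[j]=24 take 24 → j++
[i=3,j=5] A[i]=32<=B[j]=35 take 32 → i++
[i=4,j=5] A done, take B[j]=35 → j++

i=4, j=6, merged so far=[11, 13, 14, 16, 22, 24, 32, 35]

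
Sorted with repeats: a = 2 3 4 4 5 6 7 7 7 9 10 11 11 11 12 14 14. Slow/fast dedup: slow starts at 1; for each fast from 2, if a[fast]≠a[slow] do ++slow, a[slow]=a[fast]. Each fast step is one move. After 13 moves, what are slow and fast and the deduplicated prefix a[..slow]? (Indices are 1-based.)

slow=9, fast=15, prefix=[2, 3, 4, 5, 6, 7, 9, 10, 11]

(s=1,f=2) a[fast]=3≠a[slow]=2 write a[2]=3 → slow++,fast++
(s=2,f=3) a[fast]=4≠a[slow]=3 write a[3]=4 → slow++,fast++
(s=3,f=4) a[fast]=4=a[slow] dup → fast++
(s=3,f=5) a[fast]=5≠a[slow]=4 write a[4]=5 → slow++,fast++
(s=4,f=6) a[fast]=6≠a[slow]=5 write a[5]=6 → slow++,fast++
(s=5,f=7) a[fast]=7≠a[slow]=6 write a[6]=7 → slow++,fast++
(s=6,f=8) a[fast]=7=a[slow] dup → fast++
(s=6,f=9) a[fast]=7=a[slow] dup → fast++
(s=6,f=10) a[fast]=9≠a[slow]=7 write a[7]=9 → slow++,fast++
(s=7,f=11) a[fast]=10≠a[slow]=9 write a[8]=10 → slow++,fast++
(s=8,f=12) a[fast]=11≠a[slow]=10 write a[9]=11 → slow++,fast++
(s=9,f=13) a[fast]=11=a[slow] dup → fast++
(s=9,f=14) a[fast]=11=a[slow] dup → fast++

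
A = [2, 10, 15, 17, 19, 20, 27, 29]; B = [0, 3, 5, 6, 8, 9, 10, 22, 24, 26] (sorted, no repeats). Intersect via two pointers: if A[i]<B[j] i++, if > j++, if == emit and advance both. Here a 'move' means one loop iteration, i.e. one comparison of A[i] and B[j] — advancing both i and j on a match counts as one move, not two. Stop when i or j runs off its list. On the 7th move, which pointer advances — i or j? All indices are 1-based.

[i=1,j=1] 2>0 → j++
[i=1,j=2] 2<3 → i++
[i=2,j=2] 10>3 → j++
[i=2,j=3] 10>5 → j++
[i=2,j=4] 10>6 → j++
[i=2,j=5] 10>8 → j++
[i=2,j=6] 10>9 → j++

j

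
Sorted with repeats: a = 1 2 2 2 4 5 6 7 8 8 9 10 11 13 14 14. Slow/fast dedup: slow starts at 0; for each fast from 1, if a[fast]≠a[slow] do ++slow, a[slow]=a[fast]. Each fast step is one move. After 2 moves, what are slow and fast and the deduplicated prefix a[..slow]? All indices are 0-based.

slow=1, fast=3, prefix=[1, 2]

slow=0 fast=1: a[fast]=2≠a[slow]=1 write a[1]=2, slow++,fast++
slow=1 fast=2: a[fast]=2=a[slow] dup, fast++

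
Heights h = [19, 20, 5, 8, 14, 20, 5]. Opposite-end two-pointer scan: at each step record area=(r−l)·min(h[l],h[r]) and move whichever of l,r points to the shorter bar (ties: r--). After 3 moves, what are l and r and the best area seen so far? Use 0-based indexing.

l=1, r=4, best area=95

[0,6] min(19,5)*6=30 best=30 * → r--
[0,5] min(19,20)*5=95 best=95 * → l++
[1,5] min(20,20)*4=80 best=95 → r--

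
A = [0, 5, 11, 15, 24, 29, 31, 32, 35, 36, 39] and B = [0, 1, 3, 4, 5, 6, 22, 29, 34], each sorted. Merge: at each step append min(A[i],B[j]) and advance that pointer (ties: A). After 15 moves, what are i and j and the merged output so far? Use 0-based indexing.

[i=0,j=0] A[i]=0<=B[j]=0 take 0 → i++
[i=1,j=0] A[i]=5>B[j]=0 take 0 → j++
[i=1,j=1] A[i]=5>B[j]=1 take 1 → j++
[i=1,j=2] A[i]=5>B[j]=3 take 3 → j++
[i=1,j=3] A[i]=5>B[j]=4 take 4 → j++
[i=1,j=4] A[i]=5<=B[j]=5 take 5 → i++
[i=2,j=4] A[i]=11>B[j]=5 take 5 → j++
[i=2,j=5] A[i]=11>B[j]=6 take 6 → j++
[i=2,j=6] A[i]=11<=B[j]=22 take 11 → i++
[i=3,j=6] A[i]=15<=B[j]=22 take 15 → i++
[i=4,j=6] A[i]=24>B[j]=22 take 22 → j++
[i=4,j=7] A[i]=24<=B[j]=29 take 24 → i++
[i=5,j=7] A[i]=29<=B[j]=29 take 29 → i++
[i=6,j=7] A[i]=31>B[j]=29 take 29 → j++
[i=6,j=8] A[i]=31<=B[j]=34 take 31 → i++

i=7, j=8, merged so far=[0, 0, 1, 3, 4, 5, 5, 6, 11, 15, 22, 24, 29, 29, 31]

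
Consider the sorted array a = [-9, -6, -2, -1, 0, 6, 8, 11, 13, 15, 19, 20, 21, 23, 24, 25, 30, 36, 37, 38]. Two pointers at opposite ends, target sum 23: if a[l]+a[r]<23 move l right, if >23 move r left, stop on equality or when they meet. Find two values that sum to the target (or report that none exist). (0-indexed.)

(-2, 25)

[0,19] -9+38=29 >23 → r--
[0,18] -9+37=28 >23 → r--
[0,17] -9+36=27 >23 → r--
[0,16] -9+30=21 <23 → l++
[1,16] -6+30=24 >23 → r--
[1,15] -6+25=19 <23 → l++
[2,15] -2+25=23 → found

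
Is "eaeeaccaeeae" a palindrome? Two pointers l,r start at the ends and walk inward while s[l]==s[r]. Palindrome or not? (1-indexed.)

l=1 r=12: 'e'=='e', l++,r--
l=2 r=11: 'a'=='a', l++,r--
l=3 r=10: 'e'=='e', l++,r--
l=4 r=9: 'e'=='e', l++,r--
l=5 r=8: 'a'=='a', l++,r--
l=6 r=7: 'c'=='c', l++,r--

palindrome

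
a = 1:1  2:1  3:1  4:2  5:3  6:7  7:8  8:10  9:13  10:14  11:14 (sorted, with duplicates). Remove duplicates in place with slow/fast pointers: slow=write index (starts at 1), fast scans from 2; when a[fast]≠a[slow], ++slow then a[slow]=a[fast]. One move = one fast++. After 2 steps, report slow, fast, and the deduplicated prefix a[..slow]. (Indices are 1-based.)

slow=1, fast=4, prefix=[1]

slow=1 fast=2: a[fast]=1=a[slow] dup, fast++
slow=1 fast=3: a[fast]=1=a[slow] dup, fast++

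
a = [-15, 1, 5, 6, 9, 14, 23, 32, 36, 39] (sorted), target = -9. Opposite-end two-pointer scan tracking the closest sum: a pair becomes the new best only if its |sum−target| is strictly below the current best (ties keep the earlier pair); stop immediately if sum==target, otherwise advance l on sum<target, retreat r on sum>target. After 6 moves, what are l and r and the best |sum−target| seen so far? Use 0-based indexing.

l=0, r=3, best |Δ|=3

[0,9] -15+39=24 d=33 * → r--
[0,8] -15+36=21 d=30 * → r--
[0,7] -15+32=17 d=26 * → r--
[0,6] -15+23=8 d=17 * → r--
[0,5] -15+14=-1 d=8 * → r--
[0,4] -15+9=-6 d=3 * → r--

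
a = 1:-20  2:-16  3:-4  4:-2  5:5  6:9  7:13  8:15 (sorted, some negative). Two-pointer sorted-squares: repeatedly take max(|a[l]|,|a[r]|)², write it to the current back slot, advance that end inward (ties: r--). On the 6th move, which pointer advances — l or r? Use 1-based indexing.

[1,8] |-20|>|15| out[8]=400 → l++
[2,8] |-16|>|15| out[7]=256 → l++
[3,8] |-4|<=|15| out[6]=225 → r--
[3,7] |-4|<=|13| out[5]=169 → r--
[3,6] |-4|<=|9| out[4]=81 → r--
[3,5] |-4|<=|5| out[3]=25 → r--

r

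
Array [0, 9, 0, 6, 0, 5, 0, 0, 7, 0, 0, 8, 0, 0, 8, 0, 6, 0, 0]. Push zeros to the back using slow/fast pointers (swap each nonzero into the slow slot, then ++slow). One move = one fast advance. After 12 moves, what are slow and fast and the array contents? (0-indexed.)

slow=0 fast=0: a[fast]=0, fast++
slow=0 fast=1: a[fast]=9≠0 swap→a[0]=9, slow++,fast++
slow=1 fast=2: a[fast]=0, fast++
slow=1 fast=3: a[fast]=6≠0 swap→a[1]=6, slow++,fast++
slow=2 fast=4: a[fast]=0, fast++
slow=2 fast=5: a[fast]=5≠0 swap→a[2]=5, slow++,fast++
slow=3 fast=6: a[fast]=0, fast++
slow=3 fast=7: a[fast]=0, fast++
slow=3 fast=8: a[fast]=7≠0 swap→a[3]=7, slow++,fast++
slow=4 fast=9: a[fast]=0, fast++
slow=4 fast=10: a[fast]=0, fast++
slow=4 fast=11: a[fast]=8≠0 swap→a[4]=8, slow++,fast++

slow=5, fast=12, a=[9, 6, 5, 7, 8, 0, 0, 0, 0, 0, 0, 0, 0, 0, 8, 0, 6, 0, 0]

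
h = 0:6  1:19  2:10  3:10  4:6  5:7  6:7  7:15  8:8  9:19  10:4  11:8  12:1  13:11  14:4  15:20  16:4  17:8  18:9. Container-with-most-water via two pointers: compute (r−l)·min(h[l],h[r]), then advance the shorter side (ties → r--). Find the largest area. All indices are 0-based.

max area = 266

l=0 r=18: min(6,9)*18=108 best=108 *, l++
l=1 r=18: min(19,9)*17=153 best=153 *, r--
l=1 r=17: min(19,8)*16=128 best=153, r--
l=1 r=16: min(19,4)*15=60 best=153, r--
l=1 r=15: min(19,20)*14=266 best=266 *, l++
l=2 r=15: min(10,20)*13=130 best=266, l++
l=3 r=15: min(10,20)*12=120 best=266, l++
l=4 r=15: min(6,20)*11=66 best=266, l++
l=5 r=15: min(7,20)*10=70 best=266, l++
l=6 r=15: min(7,20)*9=63 best=266, l++
l=7 r=15: min(15,20)*8=120 best=266, l++
l=8 r=15: min(8,20)*7=56 best=266, l++
l=9 r=15: min(19,20)*6=114 best=266, l++
l=10 r=15: min(4,20)*5=20 best=266, l++
l=11 r=15: min(8,20)*4=32 best=266, l++
l=12 r=15: min(1,20)*3=3 best=266, l++
l=13 r=15: min(11,20)*2=22 best=266, l++
l=14 r=15: min(4,20)*1=4 best=266, l++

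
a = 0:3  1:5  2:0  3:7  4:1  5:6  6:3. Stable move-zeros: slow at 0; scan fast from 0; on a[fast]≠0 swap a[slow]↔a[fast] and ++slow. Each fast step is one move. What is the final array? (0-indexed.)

[3, 5, 7, 1, 6, 3, 0]

(s=0,f=0) a[fast]=3≠0 swap→a[0]=3 → slow++,fast++
(s=1,f=1) a[fast]=5≠0 swap→a[1]=5 → slow++,fast++
(s=2,f=2) a[fast]=0 → fast++
(s=2,f=3) a[fast]=7≠0 swap→a[2]=7 → slow++,fast++
(s=3,f=4) a[fast]=1≠0 swap→a[3]=1 → slow++,fast++
(s=4,f=5) a[fast]=6≠0 swap→a[4]=6 → slow++,fast++
(s=5,f=6) a[fast]=3≠0 swap→a[5]=3 → slow++,fast++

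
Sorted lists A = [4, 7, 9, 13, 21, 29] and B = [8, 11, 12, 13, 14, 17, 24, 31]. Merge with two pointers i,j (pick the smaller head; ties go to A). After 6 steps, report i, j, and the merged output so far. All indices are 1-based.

[i=1,j=1] A[i]=4<=B[j]=8 take 4 → i++
[i=2,j=1] A[i]=7<=B[j]=8 take 7 → i++
[i=3,j=1] A[i]=9>B[j]=8 take 8 → j++
[i=3,j=2] A[i]=9<=B[j]=11 take 9 → i++
[i=4,j=2] A[i]=13>B[j]=11 take 11 → j++
[i=4,j=3] A[i]=13>B[j]=12 take 12 → j++

i=4, j=4, merged so far=[4, 7, 8, 9, 11, 12]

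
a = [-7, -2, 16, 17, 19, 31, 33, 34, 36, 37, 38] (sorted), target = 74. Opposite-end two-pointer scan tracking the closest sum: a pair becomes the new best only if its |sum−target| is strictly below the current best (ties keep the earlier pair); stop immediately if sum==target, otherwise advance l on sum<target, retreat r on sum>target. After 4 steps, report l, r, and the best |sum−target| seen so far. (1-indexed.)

l=1 r=11: -7+38=31 d=43 *, l++
l=2 r=11: -2+38=36 d=38 *, l++
l=3 r=11: 16+38=54 d=20 *, l++
l=4 r=11: 17+38=55 d=19 *, l++

l=5, r=11, best |Δ|=19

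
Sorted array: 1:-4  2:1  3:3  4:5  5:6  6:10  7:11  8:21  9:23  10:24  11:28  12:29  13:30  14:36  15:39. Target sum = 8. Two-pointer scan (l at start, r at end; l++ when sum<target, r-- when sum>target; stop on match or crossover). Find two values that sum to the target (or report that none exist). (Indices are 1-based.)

l=1 r=15: -4+39=35 >8, r--
l=1 r=14: -4+36=32 >8, r--
l=1 r=13: -4+30=26 >8, r--
l=1 r=12: -4+29=25 >8, r--
l=1 r=11: -4+28=24 >8, r--
l=1 r=10: -4+24=20 >8, r--
l=1 r=9: -4+23=19 >8, r--
l=1 r=8: -4+21=17 >8, r--
l=1 r=7: -4+11=7 <8, l++
l=2 r=7: 1+11=12 >8, r--
l=2 r=6: 1+10=11 >8, r--
l=2 r=5: 1+6=7 <8, l++
l=3 r=5: 3+6=9 >8, r--
l=3 r=4: 3+5=8, found

(3, 5)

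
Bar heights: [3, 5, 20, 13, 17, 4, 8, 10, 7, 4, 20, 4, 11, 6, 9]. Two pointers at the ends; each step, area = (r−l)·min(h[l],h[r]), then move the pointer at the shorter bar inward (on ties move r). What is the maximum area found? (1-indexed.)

max area = 160

[1,15] min(3,9)*14=42 best=42 * → l++
[2,15] min(5,9)*13=65 best=65 * → l++
[3,15] min(20,9)*12=108 best=108 * → r--
[3,14] min(20,6)*11=66 best=108 → r--
[3,13] min(20,11)*10=110 best=110 * → r--
[3,12] min(20,4)*9=36 best=110 → r--
[3,11] min(20,20)*8=160 best=160 * → r--
[3,10] min(20,4)*7=28 best=160 → r--
[3,9] min(20,7)*6=42 best=160 → r--
[3,8] min(20,10)*5=50 best=160 → r--
[3,7] min(20,8)*4=32 best=160 → r--
[3,6] min(20,4)*3=12 best=160 → r--
[3,5] min(20,17)*2=34 best=160 → r--
[3,4] min(20,13)*1=13 best=160 → r--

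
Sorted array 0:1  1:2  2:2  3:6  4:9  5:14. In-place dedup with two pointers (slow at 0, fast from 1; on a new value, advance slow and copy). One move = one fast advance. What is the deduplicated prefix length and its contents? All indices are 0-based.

(s=0,f=1) a[fast]=2≠a[slow]=1 write a[1]=2 → slow++,fast++
(s=1,f=2) a[fast]=2=a[slow] dup → fast++
(s=1,f=3) a[fast]=6≠a[slow]=2 write a[2]=6 → slow++,fast++
(s=2,f=4) a[fast]=9≠a[slow]=6 write a[3]=9 → slow++,fast++
(s=3,f=5) a[fast]=14≠a[slow]=9 write a[4]=14 → slow++,fast++

length 5; prefix = [1, 2, 6, 9, 14]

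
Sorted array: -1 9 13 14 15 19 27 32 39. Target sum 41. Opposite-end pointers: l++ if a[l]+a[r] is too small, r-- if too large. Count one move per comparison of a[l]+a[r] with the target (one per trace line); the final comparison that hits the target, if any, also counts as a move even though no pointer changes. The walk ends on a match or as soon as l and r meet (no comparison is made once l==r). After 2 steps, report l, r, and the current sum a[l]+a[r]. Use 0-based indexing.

l=1, r=7, sum=41

[0,8] -1+39=38 <41 → l++
[1,8] 9+39=48 >41 → r--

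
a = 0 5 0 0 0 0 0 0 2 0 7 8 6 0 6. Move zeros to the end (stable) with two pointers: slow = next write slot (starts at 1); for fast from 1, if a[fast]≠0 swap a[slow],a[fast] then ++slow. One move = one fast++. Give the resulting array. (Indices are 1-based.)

[5, 2, 7, 8, 6, 6, 0, 0, 0, 0, 0, 0, 0, 0, 0]

(s=1,f=1) a[fast]=0 → fast++
(s=1,f=2) a[fast]=5≠0 swap→a[1]=5 → slow++,fast++
(s=2,f=3) a[fast]=0 → fast++
(s=2,f=4) a[fast]=0 → fast++
(s=2,f=5) a[fast]=0 → fast++
(s=2,f=6) a[fast]=0 → fast++
(s=2,f=7) a[fast]=0 → fast++
(s=2,f=8) a[fast]=0 → fast++
(s=2,f=9) a[fast]=2≠0 swap→a[2]=2 → slow++,fast++
(s=3,f=10) a[fast]=0 → fast++
(s=3,f=11) a[fast]=7≠0 swap→a[3]=7 → slow++,fast++
(s=4,f=12) a[fast]=8≠0 swap→a[4]=8 → slow++,fast++
(s=5,f=13) a[fast]=6≠0 swap→a[5]=6 → slow++,fast++
(s=6,f=14) a[fast]=0 → fast++
(s=6,f=15) a[fast]=6≠0 swap→a[6]=6 → slow++,fast++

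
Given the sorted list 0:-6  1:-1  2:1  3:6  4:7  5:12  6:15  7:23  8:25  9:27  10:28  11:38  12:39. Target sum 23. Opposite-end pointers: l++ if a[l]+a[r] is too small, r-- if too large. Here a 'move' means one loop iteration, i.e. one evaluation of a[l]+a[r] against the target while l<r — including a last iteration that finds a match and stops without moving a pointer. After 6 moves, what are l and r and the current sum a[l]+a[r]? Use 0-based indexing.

l=1, r=7, sum=22

l=0 r=12: -6+39=33 >23, r--
l=0 r=11: -6+38=32 >23, r--
l=0 r=10: -6+28=22 <23, l++
l=1 r=10: -1+28=27 >23, r--
l=1 r=9: -1+27=26 >23, r--
l=1 r=8: -1+25=24 >23, r--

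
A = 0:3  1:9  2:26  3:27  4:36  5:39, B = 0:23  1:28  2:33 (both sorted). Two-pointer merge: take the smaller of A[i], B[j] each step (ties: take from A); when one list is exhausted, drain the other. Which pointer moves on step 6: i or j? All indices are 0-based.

j

[i=0,j=0] A[i]=3<=B[j]=23 take 3 → i++
[i=1,j=0] A[i]=9<=B[j]=23 take 9 → i++
[i=2,j=0] A[i]=26>B[j]=23 take 23 → j++
[i=2,j=1] A[i]=26<=B[j]=28 take 26 → i++
[i=3,j=1] A[i]=27<=B[j]=28 take 27 → i++
[i=4,j=1] A[i]=36>B[j]=28 take 28 → j++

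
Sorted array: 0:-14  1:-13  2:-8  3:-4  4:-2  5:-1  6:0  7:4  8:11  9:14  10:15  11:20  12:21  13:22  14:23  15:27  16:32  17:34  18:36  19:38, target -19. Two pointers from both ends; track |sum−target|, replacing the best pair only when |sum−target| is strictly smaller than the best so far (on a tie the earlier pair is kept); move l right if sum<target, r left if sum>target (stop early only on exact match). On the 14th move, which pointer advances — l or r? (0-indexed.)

r

[0,19] -14+38=24 d=43 * → r--
[0,18] -14+36=22 d=41 * → r--
[0,17] -14+34=20 d=39 * → r--
[0,16] -14+32=18 d=37 * → r--
[0,15] -14+27=13 d=32 * → r--
[0,14] -14+23=9 d=28 * → r--
[0,13] -14+22=8 d=27 * → r--
[0,12] -14+21=7 d=26 * → r--
[0,11] -14+20=6 d=25 * → r--
[0,10] -14+15=1 d=20 * → r--
[0,9] -14+14=0 d=19 * → r--
[0,8] -14+11=-3 d=16 * → r--
[0,7] -14+4=-10 d=9 * → r--
[0,6] -14+0=-14 d=5 * → r--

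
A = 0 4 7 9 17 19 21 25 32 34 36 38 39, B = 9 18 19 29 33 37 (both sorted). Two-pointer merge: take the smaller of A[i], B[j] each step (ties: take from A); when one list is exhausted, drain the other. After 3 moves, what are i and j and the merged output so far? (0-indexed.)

i=0 j=0: A[i]=0<=B[j]=9 take 0, i++
i=1 j=0: A[i]=4<=B[j]=9 take 4, i++
i=2 j=0: A[i]=7<=B[j]=9 take 7, i++

i=3, j=0, merged so far=[0, 4, 7]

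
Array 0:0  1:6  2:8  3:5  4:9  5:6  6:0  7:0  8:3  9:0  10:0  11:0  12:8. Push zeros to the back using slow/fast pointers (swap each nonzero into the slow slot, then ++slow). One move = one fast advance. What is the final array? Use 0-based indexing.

slow=0 fast=0: a[fast]=0, fast++
slow=0 fast=1: a[fast]=6≠0 swap→a[0]=6, slow++,fast++
slow=1 fast=2: a[fast]=8≠0 swap→a[1]=8, slow++,fast++
slow=2 fast=3: a[fast]=5≠0 swap→a[2]=5, slow++,fast++
slow=3 fast=4: a[fast]=9≠0 swap→a[3]=9, slow++,fast++
slow=4 fast=5: a[fast]=6≠0 swap→a[4]=6, slow++,fast++
slow=5 fast=6: a[fast]=0, fast++
slow=5 fast=7: a[fast]=0, fast++
slow=5 fast=8: a[fast]=3≠0 swap→a[5]=3, slow++,fast++
slow=6 fast=9: a[fast]=0, fast++
slow=6 fast=10: a[fast]=0, fast++
slow=6 fast=11: a[fast]=0, fast++
slow=6 fast=12: a[fast]=8≠0 swap→a[6]=8, slow++,fast++

[6, 8, 5, 9, 6, 3, 8, 0, 0, 0, 0, 0, 0]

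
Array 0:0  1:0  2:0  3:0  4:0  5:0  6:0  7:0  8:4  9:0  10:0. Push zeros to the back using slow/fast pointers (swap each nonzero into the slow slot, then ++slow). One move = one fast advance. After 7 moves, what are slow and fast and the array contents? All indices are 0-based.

(s=0,f=0) a[fast]=0 → fast++
(s=0,f=1) a[fast]=0 → fast++
(s=0,f=2) a[fast]=0 → fast++
(s=0,f=3) a[fast]=0 → fast++
(s=0,f=4) a[fast]=0 → fast++
(s=0,f=5) a[fast]=0 → fast++
(s=0,f=6) a[fast]=0 → fast++

slow=0, fast=7, a=[0, 0, 0, 0, 0, 0, 0, 0, 4, 0, 0]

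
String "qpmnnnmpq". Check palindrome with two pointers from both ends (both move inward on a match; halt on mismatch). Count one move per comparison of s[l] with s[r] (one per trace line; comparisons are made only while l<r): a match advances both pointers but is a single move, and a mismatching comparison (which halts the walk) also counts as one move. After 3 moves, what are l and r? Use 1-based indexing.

l=4, r=6

[1,9] 'q'=='q' → l++,r--
[2,8] 'p'=='p' → l++,r--
[3,7] 'm'=='m' → l++,r--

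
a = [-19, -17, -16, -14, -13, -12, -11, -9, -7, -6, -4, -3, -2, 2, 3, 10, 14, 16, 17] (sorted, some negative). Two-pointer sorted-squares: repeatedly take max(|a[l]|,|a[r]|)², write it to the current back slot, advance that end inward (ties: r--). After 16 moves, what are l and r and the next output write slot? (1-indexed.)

[1,19] |-19|>|17| out[19]=361 → l++
[2,19] |-17|<=|17| out[18]=289 → r--
[2,18] |-17|>|16| out[17]=289 → l++
[3,18] |-16|<=|16| out[16]=256 → r--
[3,17] |-16|>|14| out[15]=256 → l++
[4,17] |-14|<=|14| out[14]=196 → r--
[4,16] |-14|>|10| out[13]=196 → l++
[5,16] |-13|>|10| out[12]=169 → l++
[6,16] |-12|>|10| out[11]=144 → l++
[7,16] |-11|>|10| out[10]=121 → l++
[8,16] |-9|<=|10| out[9]=100 → r--
[8,15] |-9|>|3| out[8]=81 → l++
[9,15] |-7|>|3| out[7]=49 → l++
[10,15] |-6|>|3| out[6]=36 → l++
[11,15] |-4|>|3| out[5]=16 → l++
[12,15] |-3|<=|3| out[4]=9 → r--

l=12, r=14, next write slot=3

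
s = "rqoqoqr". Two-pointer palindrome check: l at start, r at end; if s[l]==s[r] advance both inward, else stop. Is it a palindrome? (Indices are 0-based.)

[0,6] 'r'=='r' → l++,r--
[1,5] 'q'=='q' → l++,r--
[2,4] 'o'=='o' → l++,r--

palindrome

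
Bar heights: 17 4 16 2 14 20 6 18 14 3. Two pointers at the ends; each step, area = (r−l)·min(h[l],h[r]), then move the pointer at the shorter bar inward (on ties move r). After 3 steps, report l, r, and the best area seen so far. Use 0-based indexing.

l=0 r=9: min(17,3)*9=27 best=27 *, r--
l=0 r=8: min(17,14)*8=112 best=112 *, r--
l=0 r=7: min(17,18)*7=119 best=119 *, l++

l=1, r=7, best area=119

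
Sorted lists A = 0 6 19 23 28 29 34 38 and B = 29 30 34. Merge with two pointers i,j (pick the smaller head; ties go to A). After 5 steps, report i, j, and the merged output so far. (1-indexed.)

i=1 j=1: A[i]=0<=B[j]=29 take 0, i++
i=2 j=1: A[i]=6<=B[j]=29 take 6, i++
i=3 j=1: A[i]=19<=B[j]=29 take 19, i++
i=4 j=1: A[i]=23<=B[j]=29 take 23, i++
i=5 j=1: A[i]=28<=B[j]=29 take 28, i++

i=6, j=1, merged so far=[0, 6, 19, 23, 28]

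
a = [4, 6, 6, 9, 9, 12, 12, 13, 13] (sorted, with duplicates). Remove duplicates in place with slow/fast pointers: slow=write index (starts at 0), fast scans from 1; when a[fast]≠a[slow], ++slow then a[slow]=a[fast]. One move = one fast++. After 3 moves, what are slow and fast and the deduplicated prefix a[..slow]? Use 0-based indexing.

slow=2, fast=4, prefix=[4, 6, 9]

(s=0,f=1) a[fast]=6≠a[slow]=4 write a[1]=6 → slow++,fast++
(s=1,f=2) a[fast]=6=a[slow] dup → fast++
(s=1,f=3) a[fast]=9≠a[slow]=6 write a[2]=9 → slow++,fast++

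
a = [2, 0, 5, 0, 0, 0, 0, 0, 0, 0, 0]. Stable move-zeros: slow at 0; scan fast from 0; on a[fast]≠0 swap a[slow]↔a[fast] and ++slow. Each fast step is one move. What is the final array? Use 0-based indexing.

slow=0 fast=0: a[fast]=2≠0 swap→a[0]=2, slow++,fast++
slow=1 fast=1: a[fast]=0, fast++
slow=1 fast=2: a[fast]=5≠0 swap→a[1]=5, slow++,fast++
slow=2 fast=3: a[fast]=0, fast++
slow=2 fast=4: a[fast]=0, fast++
slow=2 fast=5: a[fast]=0, fast++
slow=2 fast=6: a[fast]=0, fast++
slow=2 fast=7: a[fast]=0, fast++
slow=2 fast=8: a[fast]=0, fast++
slow=2 fast=9: a[fast]=0, fast++
slow=2 fast=10: a[fast]=0, fast++

[2, 5, 0, 0, 0, 0, 0, 0, 0, 0, 0]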